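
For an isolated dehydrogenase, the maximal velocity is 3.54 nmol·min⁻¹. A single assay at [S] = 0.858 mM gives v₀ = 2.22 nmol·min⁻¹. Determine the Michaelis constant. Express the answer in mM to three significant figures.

From v = Vmax[S]/(Km+[S]), Km = [S](Vmax − v)/v.
Km = 0.858 × (3.54 − 2.22) / 2.22 = 1.133/2.22 = 0.510 mM.

0.510 mM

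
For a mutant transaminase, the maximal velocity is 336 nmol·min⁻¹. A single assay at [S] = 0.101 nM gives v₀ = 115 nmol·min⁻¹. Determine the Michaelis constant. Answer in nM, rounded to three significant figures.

v/Vmax = 115/336 = 0.3423 = [S]/(Km+[S]).
So Km + [S] = [S]/0.3423 = 0.2951 nM, giving Km = 0.2951 − 0.101 = 0.194 nM.

0.194 nM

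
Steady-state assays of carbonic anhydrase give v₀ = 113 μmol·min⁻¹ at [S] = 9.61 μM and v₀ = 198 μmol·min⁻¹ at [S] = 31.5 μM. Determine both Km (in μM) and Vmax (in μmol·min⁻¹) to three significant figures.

From v = Vmax[S]/(Km+[S]), each point gives Vmax = v(Km+[S])/[S].
Equating: 113(Km+9.61)/9.61 = 198(Km+31.5)/31.5.
11.76·Km + 113 = 6.286·Km + 198, so (11.76 − 6.286)·Km = 198 − 113.
Km = 85.00/5.473 = 15.5 μM; then Vmax = 113(15.5+9.61)/9.61 = 296 μmol·min⁻¹.

Km = 15.5 μM; Vmax = 296 μmol·min⁻¹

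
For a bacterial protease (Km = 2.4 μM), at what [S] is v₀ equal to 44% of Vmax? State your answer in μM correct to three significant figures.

v/Vmax = [S]/(Km+[S]) = 0.44, so [S] = Km·0.44/(1 − 0.44) = 2.4 × 0.7857.
[S] = 1.89 μM.

1.89 μM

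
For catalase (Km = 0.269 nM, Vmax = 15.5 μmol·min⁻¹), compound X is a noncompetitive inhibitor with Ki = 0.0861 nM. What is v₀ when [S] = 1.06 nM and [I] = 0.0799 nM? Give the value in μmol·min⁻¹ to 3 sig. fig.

With α = 1 + [I]/Ki = 1 + 0.0799/0.0861 = 1.928, the noncompetitive rate law is v = (Vmax/α)·[S] / (Km + [S]).
v = (15.5/1.928)×1.06 / (0.269 + 1.06) = 8.522/1.329 = 6.41 μmol·min⁻¹.

6.41 μmol·min⁻¹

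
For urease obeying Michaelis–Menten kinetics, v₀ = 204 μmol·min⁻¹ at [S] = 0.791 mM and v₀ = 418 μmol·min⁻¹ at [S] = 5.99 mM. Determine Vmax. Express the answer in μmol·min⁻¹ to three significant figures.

From v = Vmax[S]/(Km+[S]), each point gives Vmax = v(Km+[S])/[S].
Equating: 204(Km+0.791)/0.791 = 418(Km+5.99)/5.99.
257.9·Km + 204 = 69.78·Km + 418, so (257.9 − 69.78)·Km = 418 − 204.
Km = 214.0/188.1 = 1.14 mM; then Vmax = 204(1.14+0.791)/0.791 = 497 μmol·min⁻¹.

497 μmol·min⁻¹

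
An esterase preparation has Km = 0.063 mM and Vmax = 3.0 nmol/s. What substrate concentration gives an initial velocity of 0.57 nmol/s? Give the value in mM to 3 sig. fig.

Rearranging v = Vmax[S]/(Km+[S]) gives [S] = Km·v/(Vmax − v).
[S] = 0.063 × 0.57 / (3.0 − 0.57) = 0.03591/2.430 = 0.0148 mM.

0.0148 mM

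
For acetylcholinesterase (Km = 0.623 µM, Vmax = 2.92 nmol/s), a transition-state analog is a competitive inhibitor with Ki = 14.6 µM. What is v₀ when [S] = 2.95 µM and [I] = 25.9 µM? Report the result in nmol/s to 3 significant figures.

1.84 nmol/s

α = 1 + [I]/Ki = 1 + 25.9/14.6 = 2.774.
For a competitive inhibitor, Vmax is unchanged and the apparent Km becomes α·Km: Km,app = 1.73 µM, Vmax,app = 2.92 nmol/s.
v = Vmax,app·[S]/(Km,app + [S]) = 2.92 × 2.95/(1.73 + 2.95) = 1.84 nmol/s.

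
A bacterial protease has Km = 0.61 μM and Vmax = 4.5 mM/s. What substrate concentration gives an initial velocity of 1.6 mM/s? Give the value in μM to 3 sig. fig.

Rearranging v = Vmax[S]/(Km+[S]) gives [S] = Km·v/(Vmax − v).
[S] = 0.61 × 1.6 / (4.5 − 1.6) = 0.9760/2.900 = 0.337 μM.

0.337 μM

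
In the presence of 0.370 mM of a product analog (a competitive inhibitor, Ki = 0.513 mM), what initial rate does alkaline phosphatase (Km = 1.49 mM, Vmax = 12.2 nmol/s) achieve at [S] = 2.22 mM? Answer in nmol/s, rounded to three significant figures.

5.66 nmol/s

With α = 1 + [I]/Ki = 1 + 0.370/0.513 = 1.721, the competitive rate law is v = Vmax[S] / (αKm + [S]).
v = 12.2×2.22 / (1.721×1.49 + 2.22) = 27.08/4.785 = 5.66 nmol/s.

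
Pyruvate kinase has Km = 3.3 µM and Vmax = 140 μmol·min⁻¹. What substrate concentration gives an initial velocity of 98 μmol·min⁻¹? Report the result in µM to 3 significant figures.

7.70 µM

The required fractional saturation is v/Vmax = 98/140 = 0.7000.
Then [S]/(Km+[S]) = 0.7000 ⇒ [S] = 3.3 × 0.7000/(1 − 0.7000) = 7.70 µM.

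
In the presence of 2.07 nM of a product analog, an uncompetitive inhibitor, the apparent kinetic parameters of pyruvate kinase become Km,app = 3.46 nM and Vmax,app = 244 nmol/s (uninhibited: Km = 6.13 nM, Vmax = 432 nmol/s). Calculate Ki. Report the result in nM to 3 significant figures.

2.69 nM

Uncompetitive: Vmax,app = Vmax/α (and Km,app = Km/α) with α = 1 + [I]/Ki.
α = Vmax/Vmax,app = 432/244 = 1.770.
Since α = 1 + [I]/Ki, [I]/Ki = 1.770 − 1 = 0.7705 and Ki = 2.07/0.7705 = 2.69 nM.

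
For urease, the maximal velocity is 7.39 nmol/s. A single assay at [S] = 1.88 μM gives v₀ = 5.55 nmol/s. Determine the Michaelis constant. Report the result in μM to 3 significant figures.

0.623 μM

v/Vmax = 5.55/7.39 = 0.7510 = [S]/(Km+[S]).
So Km + [S] = [S]/0.7510 = 2.503 μM, giving Km = 2.503 − 1.88 = 0.623 μM.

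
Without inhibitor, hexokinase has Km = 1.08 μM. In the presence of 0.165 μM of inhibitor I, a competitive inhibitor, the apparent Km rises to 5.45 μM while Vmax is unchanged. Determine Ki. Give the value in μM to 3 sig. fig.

Competitive: Km,app = α·Km with α = 1 + [I]/Ki.
α = Km,app/Km = 5.45/1.08 = 5.046.
Ki = [I]/(α − 1) = 0.165/4.046 = 0.0408 μM.

0.0408 μM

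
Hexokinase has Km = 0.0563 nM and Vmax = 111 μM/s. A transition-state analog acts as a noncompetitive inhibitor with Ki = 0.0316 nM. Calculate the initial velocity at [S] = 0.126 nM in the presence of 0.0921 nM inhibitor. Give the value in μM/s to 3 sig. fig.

α = 1 + [I]/Ki = 1 + 0.0921/0.0316 = 3.915.
For a noncompetitive inhibitor, Vmax is reduced to Vmax/α while Km is unchanged: Km,app = 0.0563 nM, Vmax,app = 28.4 μM/s.
v = Vmax,app·[S]/(Km,app + [S]) = 28.4 × 0.126/(0.0563 + 0.126) = 19.6 μM/s.

19.6 μM/s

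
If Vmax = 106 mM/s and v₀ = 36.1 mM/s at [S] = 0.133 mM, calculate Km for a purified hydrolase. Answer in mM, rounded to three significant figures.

0.258 mM

From v = Vmax[S]/(Km+[S]), Km = [S](Vmax − v)/v.
Km = 0.133 × (106 − 36.1) / 36.1 = 9.297/36.1 = 0.258 mM.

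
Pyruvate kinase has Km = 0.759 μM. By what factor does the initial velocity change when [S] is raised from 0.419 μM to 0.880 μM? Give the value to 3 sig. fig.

1.51

Since Vmax cancels, v₂/v₁ = [S]₂(Km+[S]₁) / [S]₁(Km+[S]₂).
= 0.880×(0.759+0.419) / (0.419×(0.759+0.880)) = 1.037/0.6867 = 1.51.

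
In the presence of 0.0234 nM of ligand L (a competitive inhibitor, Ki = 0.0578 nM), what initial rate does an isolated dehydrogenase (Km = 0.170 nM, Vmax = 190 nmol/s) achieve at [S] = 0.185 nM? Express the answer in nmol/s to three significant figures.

With α = 1 + [I]/Ki = 1 + 0.0234/0.0578 = 1.405, the competitive rate law is v = Vmax[S] / (αKm + [S]).
v = 190×0.185 / (1.405×0.170 + 0.185) = 35.15/0.4238 = 82.9 nmol/s.

82.9 nmol/s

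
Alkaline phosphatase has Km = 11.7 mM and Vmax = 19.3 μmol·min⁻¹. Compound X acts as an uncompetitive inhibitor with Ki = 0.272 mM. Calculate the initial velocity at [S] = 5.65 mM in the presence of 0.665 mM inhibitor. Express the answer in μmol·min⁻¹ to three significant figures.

3.50 μmol·min⁻¹

α = 1 + [I]/Ki = 1 + 0.665/0.272 = 3.445.
For an uncompetitive inhibitor, both parameters are divided by α, giving Vmax/α and Km/α: Km,app = 3.40 mM, Vmax,app = 5.60 μmol·min⁻¹.
v = Vmax,app·[S]/(Km,app + [S]) = 5.60 × 5.65/(3.40 + 5.65) = 3.50 μmol·min⁻¹.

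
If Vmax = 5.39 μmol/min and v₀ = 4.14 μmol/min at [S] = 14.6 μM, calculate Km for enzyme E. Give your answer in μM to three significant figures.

From v = Vmax[S]/(Km+[S]), Km = [S](Vmax − v)/v.
Km = 14.6 × (5.39 − 4.14) / 4.14 = 18.25/4.14 = 4.41 μM.

4.41 μM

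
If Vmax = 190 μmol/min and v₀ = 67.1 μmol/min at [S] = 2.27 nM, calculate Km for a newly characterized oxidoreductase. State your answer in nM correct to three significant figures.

4.16 nM

From v = Vmax[S]/(Km+[S]), Km = [S](Vmax − v)/v.
Km = 2.27 × (190 − 67.1) / 67.1 = 279.0/67.1 = 4.16 nM.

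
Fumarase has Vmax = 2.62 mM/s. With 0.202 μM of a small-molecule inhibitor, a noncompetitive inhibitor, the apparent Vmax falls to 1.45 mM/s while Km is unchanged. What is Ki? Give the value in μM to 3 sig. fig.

0.250 μM

Noncompetitive: Vmax,app = Vmax/α with α = 1 + [I]/Ki.
α = Vmax/Vmax,app = 2.62/1.45 = 1.807.
Since α = 1 + [I]/Ki, [I]/Ki = 1.807 − 1 = 0.8069 and Ki = 0.202/0.8069 = 0.250 μM.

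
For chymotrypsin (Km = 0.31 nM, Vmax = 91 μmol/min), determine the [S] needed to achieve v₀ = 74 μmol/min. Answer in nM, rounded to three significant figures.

1.35 nM

Rearranging v = Vmax[S]/(Km+[S]) gives [S] = Km·v/(Vmax − v).
[S] = 0.31 × 74 / (91 − 74) = 22.94/17.00 = 1.35 nM.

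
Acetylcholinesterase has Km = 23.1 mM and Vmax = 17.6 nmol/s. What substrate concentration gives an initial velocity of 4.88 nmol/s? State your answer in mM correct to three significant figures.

The required fractional saturation is v/Vmax = 4.88/17.6 = 0.2773.
Then [S]/(Km+[S]) = 0.2773 ⇒ [S] = 23.1 × 0.2773/(1 − 0.2773) = 8.86 mM.

8.86 mM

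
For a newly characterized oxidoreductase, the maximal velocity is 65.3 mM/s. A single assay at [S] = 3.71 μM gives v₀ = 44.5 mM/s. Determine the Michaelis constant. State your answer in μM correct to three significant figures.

v/Vmax = 44.5/65.3 = 0.6815 = [S]/(Km+[S]).
So Km + [S] = [S]/0.6815 = 5.444 μM, giving Km = 5.444 − 3.71 = 1.73 μM.

1.73 μM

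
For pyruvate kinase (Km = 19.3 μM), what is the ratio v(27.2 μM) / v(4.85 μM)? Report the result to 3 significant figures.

Since Vmax cancels, v₂/v₁ = [S]₂(Km+[S]₁) / [S]₁(Km+[S]₂).
= 27.2×(19.3+4.85) / (4.85×(19.3+27.2)) = 656.9/225.5 = 2.91.

2.91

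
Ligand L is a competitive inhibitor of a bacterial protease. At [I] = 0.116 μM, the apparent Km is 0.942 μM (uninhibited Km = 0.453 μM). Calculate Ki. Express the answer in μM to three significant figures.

Competitive: Km,app = α·Km with α = 1 + [I]/Ki.
α = Km,app/Km = 0.942/0.453 = 2.079.
Since α = 1 + [I]/Ki, [I]/Ki = 2.079 − 1 = 1.079 and Ki = 0.116/1.079 = 0.107 μM.

0.107 μM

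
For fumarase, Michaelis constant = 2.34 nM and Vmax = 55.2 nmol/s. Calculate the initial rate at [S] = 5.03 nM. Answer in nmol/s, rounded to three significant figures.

v = Vmax·[S]/(Km + [S]) = 55.2 × 5.03 / (2.34 + 5.03)
  = 277.7 / 7.370 = 37.7 nmol/s.

37.7 nmol/s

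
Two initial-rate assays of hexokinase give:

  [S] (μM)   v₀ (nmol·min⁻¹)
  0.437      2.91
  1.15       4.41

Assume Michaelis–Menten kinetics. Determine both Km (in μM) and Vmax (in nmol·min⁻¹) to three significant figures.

Km = 0.531 μM; Vmax = 6.45 nmol·min⁻¹

In reciprocal form, 1/v = (Km/Vmax)·(1/[S]) + 1/Vmax. The two points give (1/[S], 1/v) = (2.288, 0.3436) and (0.8696, 0.2268).
Slope = (0.3436 − 0.2268)/(2.288 − 0.8696) = 0.08239; intercept = 0.3436 − 0.08239×2.288 = 0.1551.
Vmax = 1/intercept = 6.45 nmol·min⁻¹; Km = slope × Vmax = 0.08239 × 6.45 = 0.531 μM.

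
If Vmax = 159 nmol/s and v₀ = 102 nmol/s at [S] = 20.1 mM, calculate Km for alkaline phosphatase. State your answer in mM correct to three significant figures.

11.2 mM

From v = Vmax[S]/(Km+[S]), Km = [S](Vmax − v)/v.
Km = 20.1 × (159 − 102) / 102 = 1146/102 = 11.2 mM.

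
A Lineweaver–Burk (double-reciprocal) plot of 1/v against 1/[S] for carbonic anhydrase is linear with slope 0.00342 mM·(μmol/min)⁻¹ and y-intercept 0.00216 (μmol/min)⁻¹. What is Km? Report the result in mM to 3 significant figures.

y-intercept = 1/Vmax ⇒ Vmax = 463 μmol/min; slope = Km/Vmax ⇒ Km = slope × Vmax.
Km = 0.00342 × 463 = 1.58 mM.

1.58 mM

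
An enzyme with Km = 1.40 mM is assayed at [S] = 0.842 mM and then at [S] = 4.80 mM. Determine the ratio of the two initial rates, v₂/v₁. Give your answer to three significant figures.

2.06

The fractional saturations are [S]/(Km+[S]) = 0.842/2.242 = 0.3756 and 4.80/6.200 = 0.7742.
v₂/v₁ is just their ratio: 0.7742/0.3756 = 2.06.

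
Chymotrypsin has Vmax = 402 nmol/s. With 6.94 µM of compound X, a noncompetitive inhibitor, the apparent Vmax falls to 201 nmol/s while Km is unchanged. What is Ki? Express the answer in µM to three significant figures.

6.94 µM

Noncompetitive: Vmax,app = Vmax/α with α = 1 + [I]/Ki.
α = Vmax/Vmax,app = 402/201 = 2.000.
Since α = 1 + [I]/Ki, [I]/Ki = 2.000 − 1 = 1.000 and Ki = 6.94/1.000 = 6.94 µM.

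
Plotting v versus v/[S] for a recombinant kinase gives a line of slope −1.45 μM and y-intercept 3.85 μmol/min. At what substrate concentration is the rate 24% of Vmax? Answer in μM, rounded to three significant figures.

The Eadie–Hofstee slope gives Km = 1.45 μM (slope = −Km).
v/Vmax = [S]/(Km+[S]) = 0.24 ⇒ [S] = Km·0.24/(1−0.24) = 1.45 × 0.3158 = 0.458 μM.

0.458 μM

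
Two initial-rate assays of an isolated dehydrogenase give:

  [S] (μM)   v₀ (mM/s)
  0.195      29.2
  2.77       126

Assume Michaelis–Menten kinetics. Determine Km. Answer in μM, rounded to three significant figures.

In reciprocal form, 1/v = (Km/Vmax)·(1/[S]) + 1/Vmax. The two points give (1/[S], 1/v) = (5.128, 0.03425) and (0.3610, 0.007937).
Slope = (0.03425 − 0.007937)/(5.128 − 0.3610) = 0.005519; intercept = 0.03425 − 0.005519×5.128 = 0.005944.
Vmax = 1/intercept = 168 mM/s; Km = slope × Vmax = 0.005519 × 168 = 0.928 μM.

0.928 μM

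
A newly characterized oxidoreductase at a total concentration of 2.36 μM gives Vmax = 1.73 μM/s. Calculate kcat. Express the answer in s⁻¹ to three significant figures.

0.733 s⁻¹

kcat = Vmax/[E]total = 1.73 μM/s / 2.36 μM = 0.733 s⁻¹.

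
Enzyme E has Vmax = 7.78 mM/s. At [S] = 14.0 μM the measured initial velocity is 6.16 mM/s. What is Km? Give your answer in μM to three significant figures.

From v = Vmax[S]/(Km+[S]), Km = [S](Vmax − v)/v.
Km = 14.0 × (7.78 − 6.16) / 6.16 = 22.68/6.16 = 3.68 μM.

3.68 μM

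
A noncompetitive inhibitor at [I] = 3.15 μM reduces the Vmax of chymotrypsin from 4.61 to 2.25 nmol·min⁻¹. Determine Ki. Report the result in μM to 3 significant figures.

Noncompetitive: Vmax,app = Vmax/α with α = 1 + [I]/Ki.
α = Vmax/Vmax,app = 4.61/2.25 = 2.049.
Ki = [I]/(α − 1) = 3.15/1.049 = 3.00 μM.

3.00 μM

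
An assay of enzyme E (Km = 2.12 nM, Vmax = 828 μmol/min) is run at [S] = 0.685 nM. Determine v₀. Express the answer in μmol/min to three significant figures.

v = Vmax·[S]/(Km + [S]) = 828 × 0.685 / (2.12 + 0.685)
  = 567.2 / 2.805 = 202 μmol/min.

202 μmol/min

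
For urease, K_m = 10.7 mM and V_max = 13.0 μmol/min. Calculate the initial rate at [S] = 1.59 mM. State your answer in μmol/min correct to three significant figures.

[S]/(Km+[S]) = 1.59/12.29 = 0.1294, the fractional saturation.
v = 0.1294 × Vmax = 0.1294 × 13.0 = 1.68 μmol/min.

1.68 μmol/min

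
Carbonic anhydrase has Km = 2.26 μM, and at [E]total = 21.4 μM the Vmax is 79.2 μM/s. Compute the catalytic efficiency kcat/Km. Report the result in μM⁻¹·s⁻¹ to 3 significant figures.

1.64 μM⁻¹·s⁻¹

kcat = Vmax/[E]total = 79.2/21.4 = 3.70 s⁻¹.
kcat/Km = 3.70/2.26 = 1.64 μM⁻¹·s⁻¹.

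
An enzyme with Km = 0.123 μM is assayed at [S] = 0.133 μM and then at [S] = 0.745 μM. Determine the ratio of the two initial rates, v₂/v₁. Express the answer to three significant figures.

Since Vmax cancels, v₂/v₁ = [S]₂(Km+[S]₁) / [S]₁(Km+[S]₂).
= 0.745×(0.123+0.133) / (0.133×(0.123+0.745)) = 0.1907/0.1154 = 1.65.

1.65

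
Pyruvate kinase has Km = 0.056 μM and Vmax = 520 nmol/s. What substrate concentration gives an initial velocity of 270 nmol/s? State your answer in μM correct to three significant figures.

Rearranging v = Vmax[S]/(Km+[S]) gives [S] = Km·v/(Vmax − v).
[S] = 0.056 × 270 / (520 − 270) = 15.12/250.0 = 0.0605 μM.

0.0605 μM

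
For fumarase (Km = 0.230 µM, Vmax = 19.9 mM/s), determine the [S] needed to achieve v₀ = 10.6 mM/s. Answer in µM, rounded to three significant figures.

0.262 µM

Rearranging v = Vmax[S]/(Km+[S]) gives [S] = Km·v/(Vmax − v).
[S] = 0.230 × 10.6 / (19.9 − 10.6) = 2.438/9.300 = 0.262 µM.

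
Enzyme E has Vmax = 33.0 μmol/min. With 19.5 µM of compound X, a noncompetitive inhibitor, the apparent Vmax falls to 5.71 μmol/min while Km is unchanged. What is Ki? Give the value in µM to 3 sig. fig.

Noncompetitive: Vmax,app = Vmax/α with α = 1 + [I]/Ki.
α = Vmax/Vmax,app = 33.0/5.71 = 5.779.
Ki = [I]/(α − 1) = 19.5/4.779 = 4.08 µM.

4.08 µM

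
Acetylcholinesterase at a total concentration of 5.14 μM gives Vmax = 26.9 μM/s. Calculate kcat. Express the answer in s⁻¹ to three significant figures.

5.23 s⁻¹

kcat = Vmax/[E]total = 26.9 μM/s / 5.14 μM = 5.23 s⁻¹.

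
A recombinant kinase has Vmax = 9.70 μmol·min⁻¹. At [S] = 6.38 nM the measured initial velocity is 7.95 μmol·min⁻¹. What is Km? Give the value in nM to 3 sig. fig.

v/Vmax = 7.95/9.70 = 0.8196 = [S]/(Km+[S]).
So Km + [S] = [S]/0.8196 = 7.784 nM, giving Km = 7.784 − 6.38 = 1.40 nM.

1.40 nM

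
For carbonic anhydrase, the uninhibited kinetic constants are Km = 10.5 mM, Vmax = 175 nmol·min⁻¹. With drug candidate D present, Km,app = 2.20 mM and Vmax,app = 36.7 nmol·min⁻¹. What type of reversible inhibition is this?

uncompetitive

Both Km and Vmax decrease by the same factor (~4.77-fold) — characteristic of uncompetitive inhibition.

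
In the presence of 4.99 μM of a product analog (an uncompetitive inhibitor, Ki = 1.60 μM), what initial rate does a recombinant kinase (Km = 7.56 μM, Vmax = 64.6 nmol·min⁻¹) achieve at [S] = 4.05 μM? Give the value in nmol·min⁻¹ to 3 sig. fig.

10.8 nmol·min⁻¹

α = 1 + [I]/Ki = 1 + 4.99/1.60 = 4.119.
For an uncompetitive inhibitor, both parameters are divided by α, giving Vmax/α and Km/α: Km,app = 1.84 μM, Vmax,app = 15.7 nmol·min⁻¹.
v = Vmax,app·[S]/(Km,app + [S]) = 15.7 × 4.05/(1.84 + 4.05) = 10.8 nmol·min⁻¹.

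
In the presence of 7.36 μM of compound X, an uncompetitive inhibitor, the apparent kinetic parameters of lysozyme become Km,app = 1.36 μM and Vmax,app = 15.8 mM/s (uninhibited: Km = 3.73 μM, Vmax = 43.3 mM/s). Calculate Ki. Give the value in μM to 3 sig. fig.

4.23 μM

Uncompetitive: Vmax,app = Vmax/α (and Km,app = Km/α) with α = 1 + [I]/Ki.
α = Vmax/Vmax,app = 43.3/15.8 = 2.741.
Ki = [I]/(α − 1) = 7.36/1.741 = 4.23 μM.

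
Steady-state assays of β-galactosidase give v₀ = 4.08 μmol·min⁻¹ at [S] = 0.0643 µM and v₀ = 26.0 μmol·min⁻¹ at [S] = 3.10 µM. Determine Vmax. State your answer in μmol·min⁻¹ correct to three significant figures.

29.3 μmol·min⁻¹

From v = Vmax[S]/(Km+[S]), each point gives Vmax = v(Km+[S])/[S].
Equating: 4.08(Km+0.0643)/0.0643 = 26.0(Km+3.10)/3.10.
63.45·Km + 4.08 = 8.387·Km + 26.0, so (63.45 − 8.387)·Km = 26.0 − 4.08.
Km = 21.92/55.07 = 0.398 µM; then Vmax = 4.08(0.398+0.0643)/0.0643 = 29.3 μmol·min⁻¹.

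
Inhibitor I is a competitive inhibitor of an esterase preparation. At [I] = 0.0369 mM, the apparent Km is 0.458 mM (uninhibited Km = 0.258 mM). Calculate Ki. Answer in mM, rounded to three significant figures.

0.0476 mM

Competitive: Km,app = α·Km with α = 1 + [I]/Ki.
α = Km,app/Km = 0.458/0.258 = 1.775.
Since α = 1 + [I]/Ki, [I]/Ki = 1.775 − 1 = 0.7752 and Ki = 0.0369/0.7752 = 0.0476 mM.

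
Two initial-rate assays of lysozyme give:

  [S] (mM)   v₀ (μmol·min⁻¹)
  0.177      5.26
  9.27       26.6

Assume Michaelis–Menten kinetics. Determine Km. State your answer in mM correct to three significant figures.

0.795 mM

From v = Vmax[S]/(Km+[S]), each point gives Vmax = v(Km+[S])/[S].
Equating: 5.26(Km+0.177)/0.177 = 26.6(Km+9.27)/9.27.
29.72·Km + 5.26 = 2.869·Km + 26.6, so (29.72 − 2.869)·Km = 26.6 − 5.26.
Km = 21.34/26.85 = 0.795 mM; then Vmax = 5.26(0.795+0.177)/0.177 = 28.9 μmol·min⁻¹.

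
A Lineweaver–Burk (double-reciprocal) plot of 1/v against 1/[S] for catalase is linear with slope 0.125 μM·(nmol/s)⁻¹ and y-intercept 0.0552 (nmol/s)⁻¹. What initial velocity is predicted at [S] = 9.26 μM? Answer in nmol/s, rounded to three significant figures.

The y-intercept is 1/Vmax, so Vmax = 1/0.0552 = 18.1 nmol/s.
The slope is Km/Vmax, so Km = 0.125 × 18.1 = 2.26 μM.
Then v = 18.1 × 9.26/(2.26 + 9.26) = 14.6 nmol/s.

14.6 nmol/s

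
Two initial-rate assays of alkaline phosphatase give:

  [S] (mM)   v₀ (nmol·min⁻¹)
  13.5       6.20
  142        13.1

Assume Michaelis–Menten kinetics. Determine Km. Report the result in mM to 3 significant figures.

18.8 mM

From v = Vmax[S]/(Km+[S]), each point gives Vmax = v(Km+[S])/[S].
Equating: 6.20(Km+13.5)/13.5 = 13.1(Km+142)/142.
0.4593·Km + 6.20 = 0.09225·Km + 13.1, so (0.4593 − 0.09225)·Km = 13.1 − 6.20.
Km = 6.900/0.3670 = 18.8 mM; then Vmax = 6.20(18.8+13.5)/13.5 = 14.8 nmol·min⁻¹.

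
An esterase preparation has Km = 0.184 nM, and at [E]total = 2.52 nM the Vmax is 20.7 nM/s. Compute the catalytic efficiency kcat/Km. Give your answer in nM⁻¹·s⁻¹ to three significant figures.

44.6 nM⁻¹·s⁻¹

kcat = Vmax/[E]total = 20.7/2.52 = 8.21 s⁻¹.
kcat/Km = 8.21/0.184 = 44.6 nM⁻¹·s⁻¹.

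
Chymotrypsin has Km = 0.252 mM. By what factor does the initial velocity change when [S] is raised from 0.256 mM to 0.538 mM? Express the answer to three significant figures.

1.35

Since Vmax cancels, v₂/v₁ = [S]₂(Km+[S]₁) / [S]₁(Km+[S]₂).
= 0.538×(0.252+0.256) / (0.256×(0.252+0.538)) = 0.2733/0.2022 = 1.35.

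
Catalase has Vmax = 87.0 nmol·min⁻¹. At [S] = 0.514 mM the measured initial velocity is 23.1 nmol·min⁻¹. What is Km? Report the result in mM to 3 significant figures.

1.42 mM

From v = Vmax[S]/(Km+[S]), Km = [S](Vmax − v)/v.
Km = 0.514 × (87.0 − 23.1) / 23.1 = 32.84/23.1 = 1.42 mM.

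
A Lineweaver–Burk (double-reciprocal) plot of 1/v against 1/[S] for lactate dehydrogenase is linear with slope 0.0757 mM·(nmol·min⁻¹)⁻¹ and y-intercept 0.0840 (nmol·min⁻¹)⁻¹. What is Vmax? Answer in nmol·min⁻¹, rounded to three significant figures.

11.9 nmol·min⁻¹

The y-intercept of a Lineweaver–Burk plot equals 1/Vmax, so Vmax = 1/0.0840 = 11.9 nmol·min⁻¹.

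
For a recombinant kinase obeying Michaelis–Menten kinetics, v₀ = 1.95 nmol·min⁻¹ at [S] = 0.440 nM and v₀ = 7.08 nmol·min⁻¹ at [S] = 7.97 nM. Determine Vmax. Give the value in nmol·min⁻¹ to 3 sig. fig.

8.37 nmol·min⁻¹

From v = Vmax[S]/(Km+[S]), each point gives Vmax = v(Km+[S])/[S].
Equating: 1.95(Km+0.440)/0.440 = 7.08(Km+7.97)/7.97.
4.432·Km + 1.95 = 0.8883·Km + 7.08, so (4.432 − 0.8883)·Km = 7.08 − 1.95.
Km = 5.130/3.543 = 1.45 nM; then Vmax = 1.95(1.45+0.440)/0.440 = 8.37 nmol·min⁻¹.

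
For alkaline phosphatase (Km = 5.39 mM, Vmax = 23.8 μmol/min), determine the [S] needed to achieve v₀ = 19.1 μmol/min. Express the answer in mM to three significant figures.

Rearranging v = Vmax[S]/(Km+[S]) gives [S] = Km·v/(Vmax − v).
[S] = 5.39 × 19.1 / (23.8 − 19.1) = 102.9/4.700 = 21.9 mM.

21.9 mM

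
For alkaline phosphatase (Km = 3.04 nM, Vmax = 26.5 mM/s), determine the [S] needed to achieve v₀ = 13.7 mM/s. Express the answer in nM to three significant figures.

3.25 nM

The required fractional saturation is v/Vmax = 13.7/26.5 = 0.5170.
Then [S]/(Km+[S]) = 0.5170 ⇒ [S] = 3.04 × 0.5170/(1 − 0.5170) = 3.25 nM.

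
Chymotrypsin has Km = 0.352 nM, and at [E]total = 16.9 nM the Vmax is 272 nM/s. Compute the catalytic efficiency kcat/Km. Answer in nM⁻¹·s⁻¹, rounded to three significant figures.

kcat = Vmax/[E]total = 272/16.9 = 16.1 s⁻¹.
kcat/Km = 16.1/0.352 = 45.7 nM⁻¹·s⁻¹.

45.7 nM⁻¹·s⁻¹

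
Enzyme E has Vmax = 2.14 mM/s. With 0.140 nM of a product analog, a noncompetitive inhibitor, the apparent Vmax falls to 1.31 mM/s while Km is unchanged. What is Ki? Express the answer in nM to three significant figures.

Noncompetitive: Vmax,app = Vmax/α with α = 1 + [I]/Ki.
α = Vmax/Vmax,app = 2.14/1.31 = 1.634.
Ki = [I]/(α − 1) = 0.140/0.6336 = 0.221 nM.

0.221 nM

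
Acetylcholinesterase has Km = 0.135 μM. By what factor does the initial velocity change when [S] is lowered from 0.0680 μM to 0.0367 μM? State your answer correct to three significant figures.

0.638

The fractional saturations are [S]/(Km+[S]) = 0.0680/0.2030 = 0.3350 and 0.0367/0.1717 = 0.2137.
v₂/v₁ is just their ratio: 0.2137/0.3350 = 0.638.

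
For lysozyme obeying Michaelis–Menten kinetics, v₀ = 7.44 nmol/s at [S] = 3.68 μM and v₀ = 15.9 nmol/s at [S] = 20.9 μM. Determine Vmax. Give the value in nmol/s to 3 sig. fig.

21.0 nmol/s

From v = Vmax[S]/(Km+[S]), each point gives Vmax = v(Km+[S])/[S].
Equating: 7.44(Km+3.68)/3.68 = 15.9(Km+20.9)/20.9.
2.022·Km + 7.44 = 0.7608·Km + 15.9, so (2.022 − 0.7608)·Km = 15.9 − 7.44.
Km = 8.460/1.261 = 6.71 μM; then Vmax = 7.44(6.71+3.68)/3.68 = 21.0 nmol/s.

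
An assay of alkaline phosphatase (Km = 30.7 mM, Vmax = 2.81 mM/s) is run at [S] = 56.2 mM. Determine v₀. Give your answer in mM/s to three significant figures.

v = Vmax·[S]/(Km + [S]) = 2.81 × 56.2 / (30.7 + 56.2)
  = 157.9 / 86.90 = 1.82 mM/s.

1.82 mM/s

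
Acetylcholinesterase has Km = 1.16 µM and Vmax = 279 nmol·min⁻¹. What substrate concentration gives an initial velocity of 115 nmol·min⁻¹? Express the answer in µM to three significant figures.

Rearranging v = Vmax[S]/(Km+[S]) gives [S] = Km·v/(Vmax − v).
[S] = 1.16 × 115 / (279 − 115) = 133.4/164.0 = 0.813 µM.

0.813 µM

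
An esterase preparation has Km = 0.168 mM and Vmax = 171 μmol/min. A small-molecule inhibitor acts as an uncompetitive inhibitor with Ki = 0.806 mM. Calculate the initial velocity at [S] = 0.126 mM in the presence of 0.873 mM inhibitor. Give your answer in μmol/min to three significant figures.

α = 1 + [I]/Ki = 1 + 0.873/0.806 = 2.083.
For an uncompetitive inhibitor, both parameters are divided by α, giving Vmax/α and Km/α: Km,app = 0.0806 mM, Vmax,app = 82.1 μmol/min.
v = Vmax,app·[S]/(Km,app + [S]) = 82.1 × 0.126/(0.0806 + 0.126) = 50.1 μmol/min.

50.1 μmol/min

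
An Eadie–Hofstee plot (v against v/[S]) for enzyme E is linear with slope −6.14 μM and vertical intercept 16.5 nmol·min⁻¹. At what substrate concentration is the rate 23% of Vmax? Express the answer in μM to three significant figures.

1.83 μM

The Eadie–Hofstee slope gives Km = 6.14 μM (slope = −Km).
v/Vmax = [S]/(Km+[S]) = 0.23 ⇒ [S] = Km·0.23/(1−0.23) = 6.14 × 0.2987 = 1.83 μM.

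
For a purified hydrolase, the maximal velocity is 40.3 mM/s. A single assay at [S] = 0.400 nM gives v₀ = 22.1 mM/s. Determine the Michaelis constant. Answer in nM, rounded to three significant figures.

0.329 nM

v/Vmax = 22.1/40.3 = 0.5484 = [S]/(Km+[S]).
So Km + [S] = [S]/0.5484 = 0.7294 nM, giving Km = 0.7294 − 0.400 = 0.329 nM.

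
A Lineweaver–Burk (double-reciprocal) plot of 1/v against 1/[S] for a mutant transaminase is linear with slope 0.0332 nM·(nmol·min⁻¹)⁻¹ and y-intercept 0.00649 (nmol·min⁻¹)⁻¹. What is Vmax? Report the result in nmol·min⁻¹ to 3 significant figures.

The y-intercept of a Lineweaver–Burk plot equals 1/Vmax, so Vmax = 1/0.00649 = 154 nmol·min⁻¹.

154 nmol·min⁻¹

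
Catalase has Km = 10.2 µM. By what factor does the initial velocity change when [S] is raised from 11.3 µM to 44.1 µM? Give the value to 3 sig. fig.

Since Vmax cancels, v₂/v₁ = [S]₂(Km+[S]₁) / [S]₁(Km+[S]₂).
= 44.1×(10.2+11.3) / (11.3×(10.2+44.1)) = 948.2/613.6 = 1.55.

1.55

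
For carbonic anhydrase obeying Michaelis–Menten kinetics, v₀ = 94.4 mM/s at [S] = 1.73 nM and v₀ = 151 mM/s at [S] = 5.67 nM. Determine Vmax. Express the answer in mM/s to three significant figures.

205 mM/s

From v = Vmax[S]/(Km+[S]), each point gives Vmax = v(Km+[S])/[S].
Equating: 94.4(Km+1.73)/1.73 = 151(Km+5.67)/5.67.
54.57·Km + 94.4 = 26.63·Km + 151, so (54.57 − 26.63)·Km = 151 − 94.4.
Km = 56.60/27.94 = 2.03 nM; then Vmax = 94.4(2.03+1.73)/1.73 = 205 mM/s.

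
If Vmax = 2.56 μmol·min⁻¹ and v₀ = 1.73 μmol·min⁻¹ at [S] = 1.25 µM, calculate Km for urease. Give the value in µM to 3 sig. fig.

0.600 µM

v/Vmax = 1.73/2.56 = 0.6758 = [S]/(Km+[S]).
So Km + [S] = [S]/0.6758 = 1.850 µM, giving Km = 1.850 − 1.25 = 0.600 µM.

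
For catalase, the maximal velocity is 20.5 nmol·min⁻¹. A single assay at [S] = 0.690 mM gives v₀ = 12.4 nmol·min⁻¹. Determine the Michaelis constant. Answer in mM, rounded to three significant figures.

From v = Vmax[S]/(Km+[S]), Km = [S](Vmax − v)/v.
Km = 0.690 × (20.5 − 12.4) / 12.4 = 5.589/12.4 = 0.451 mM.

0.451 mM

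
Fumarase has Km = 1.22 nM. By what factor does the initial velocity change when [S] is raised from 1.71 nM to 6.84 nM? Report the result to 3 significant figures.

Since Vmax cancels, v₂/v₁ = [S]₂(Km+[S]₁) / [S]₁(Km+[S]₂).
= 6.84×(1.22+1.71) / (1.71×(1.22+6.84)) = 20.04/13.78 = 1.45.

1.45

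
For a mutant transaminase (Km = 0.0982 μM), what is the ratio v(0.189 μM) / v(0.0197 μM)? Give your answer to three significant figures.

3.94

Since Vmax cancels, v₂/v₁ = [S]₂(Km+[S]₁) / [S]₁(Km+[S]₂).
= 0.189×(0.0982+0.0197) / (0.0197×(0.0982+0.189)) = 0.02228/0.005658 = 3.94.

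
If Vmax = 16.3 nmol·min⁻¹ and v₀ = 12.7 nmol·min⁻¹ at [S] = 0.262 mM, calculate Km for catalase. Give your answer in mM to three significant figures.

From v = Vmax[S]/(Km+[S]), Km = [S](Vmax − v)/v.
Km = 0.262 × (16.3 − 12.7) / 12.7 = 0.9432/12.7 = 0.0743 mM.

0.0743 mM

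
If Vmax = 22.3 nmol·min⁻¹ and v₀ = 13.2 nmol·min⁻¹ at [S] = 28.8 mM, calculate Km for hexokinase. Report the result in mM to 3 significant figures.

v/Vmax = 13.2/22.3 = 0.5919 = [S]/(Km+[S]).
So Km + [S] = [S]/0.5919 = 48.65 mM, giving Km = 48.65 − 28.8 = 19.9 mM.

19.9 mM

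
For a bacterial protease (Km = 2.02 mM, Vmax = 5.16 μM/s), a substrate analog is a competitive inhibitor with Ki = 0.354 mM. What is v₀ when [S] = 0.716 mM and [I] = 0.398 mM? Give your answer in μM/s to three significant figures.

α = 1 + [I]/Ki = 1 + 0.398/0.354 = 2.124.
For a competitive inhibitor, Vmax is unchanged and the apparent Km becomes α·Km: Km,app = 4.29 mM, Vmax,app = 5.16 μM/s.
v = Vmax,app·[S]/(Km,app + [S]) = 5.16 × 0.716/(4.29 + 0.716) = 0.738 μM/s.

0.738 μM/s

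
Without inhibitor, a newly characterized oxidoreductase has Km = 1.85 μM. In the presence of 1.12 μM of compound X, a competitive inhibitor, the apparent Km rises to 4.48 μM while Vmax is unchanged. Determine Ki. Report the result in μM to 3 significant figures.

Competitive: Km,app = α·Km with α = 1 + [I]/Ki.
α = Km,app/Km = 4.48/1.85 = 2.422.
Since α = 1 + [I]/Ki, [I]/Ki = 2.422 − 1 = 1.422 and Ki = 1.12/1.422 = 0.788 μM.

0.788 μM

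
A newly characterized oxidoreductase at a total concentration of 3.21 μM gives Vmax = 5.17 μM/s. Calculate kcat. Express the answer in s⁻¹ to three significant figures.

1.61 s⁻¹

kcat = Vmax/[E]total = 5.17 μM/s / 3.21 μM = 1.61 s⁻¹.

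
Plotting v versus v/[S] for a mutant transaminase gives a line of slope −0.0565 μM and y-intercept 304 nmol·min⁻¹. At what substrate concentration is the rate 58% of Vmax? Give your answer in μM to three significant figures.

0.0780 μM

The Eadie–Hofstee slope gives Km = 0.0565 μM (slope = −Km).
v/Vmax = [S]/(Km+[S]) = 0.58 ⇒ [S] = Km·0.58/(1−0.58) = 0.0565 × 1.381 = 0.0780 μM.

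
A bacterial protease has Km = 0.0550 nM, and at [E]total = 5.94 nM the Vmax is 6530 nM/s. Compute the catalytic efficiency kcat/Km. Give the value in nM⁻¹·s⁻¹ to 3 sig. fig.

20000 nM⁻¹·s⁻¹

kcat = Vmax/[E]total = 6530/5.94 = 1100 s⁻¹.
kcat/Km = 1100/0.0550 = 20000 nM⁻¹·s⁻¹.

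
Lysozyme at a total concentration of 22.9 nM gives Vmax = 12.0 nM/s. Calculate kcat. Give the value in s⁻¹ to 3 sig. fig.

0.524 s⁻¹

kcat = Vmax/[E]total = 12.0 nM/s / 22.9 nM = 0.524 s⁻¹.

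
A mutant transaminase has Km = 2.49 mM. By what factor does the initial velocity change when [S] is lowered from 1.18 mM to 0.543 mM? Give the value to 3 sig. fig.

0.557

The fractional saturations are [S]/(Km+[S]) = 1.18/3.670 = 0.3215 and 0.543/3.033 = 0.1790.
v₂/v₁ is just their ratio: 0.1790/0.3215 = 0.557.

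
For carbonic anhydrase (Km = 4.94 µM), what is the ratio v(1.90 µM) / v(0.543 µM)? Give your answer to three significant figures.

The fractional saturations are [S]/(Km+[S]) = 0.543/5.483 = 0.09903 and 1.90/6.840 = 0.2778.
v₂/v₁ is just their ratio: 0.2778/0.09903 = 2.80.

2.80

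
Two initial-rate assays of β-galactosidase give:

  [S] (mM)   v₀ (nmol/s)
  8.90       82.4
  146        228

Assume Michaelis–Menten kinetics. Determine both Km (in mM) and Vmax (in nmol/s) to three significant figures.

From v = Vmax[S]/(Km+[S]), each point gives Vmax = v(Km+[S])/[S].
Equating: 82.4(Km+8.90)/8.90 = 228(Km+146)/146.
9.258·Km + 82.4 = 1.562·Km + 228, so (9.258 − 1.562)·Km = 228 − 82.4.
Km = 145.6/7.697 = 18.9 mM; then Vmax = 82.4(18.9+8.90)/8.90 = 258 nmol/s.

Km = 18.9 mM; Vmax = 258 nmol/s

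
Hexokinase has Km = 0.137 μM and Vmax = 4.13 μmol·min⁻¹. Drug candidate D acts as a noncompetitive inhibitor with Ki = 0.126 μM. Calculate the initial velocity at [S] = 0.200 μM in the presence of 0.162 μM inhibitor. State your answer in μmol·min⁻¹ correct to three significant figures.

α = 1 + [I]/Ki = 1 + 0.162/0.126 = 2.286.
For a noncompetitive inhibitor, Vmax is reduced to Vmax/α while Km is unchanged: Km,app = 0.137 μM, Vmax,app = 1.81 μmol·min⁻¹.
v = Vmax,app·[S]/(Km,app + [S]) = 1.81 × 0.200/(0.137 + 0.200) = 1.07 μmol·min⁻¹.

1.07 μmol·min⁻¹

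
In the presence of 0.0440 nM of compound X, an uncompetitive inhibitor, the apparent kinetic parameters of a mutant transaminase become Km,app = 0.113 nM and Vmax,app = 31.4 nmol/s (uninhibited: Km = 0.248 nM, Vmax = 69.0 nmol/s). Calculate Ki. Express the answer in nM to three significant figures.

0.0367 nM

Uncompetitive: Vmax,app = Vmax/α (and Km,app = Km/α) with α = 1 + [I]/Ki.
α = Vmax/Vmax,app = 69.0/31.4 = 2.197.
Ki = [I]/(α − 1) = 0.0440/1.197 = 0.0367 nM.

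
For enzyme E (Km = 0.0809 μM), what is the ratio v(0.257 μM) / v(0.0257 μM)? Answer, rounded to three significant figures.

3.15

The fractional saturations are [S]/(Km+[S]) = 0.0257/0.1066 = 0.2411 and 0.257/0.3379 = 0.7606.
v₂/v₁ is just their ratio: 0.7606/0.2411 = 3.15.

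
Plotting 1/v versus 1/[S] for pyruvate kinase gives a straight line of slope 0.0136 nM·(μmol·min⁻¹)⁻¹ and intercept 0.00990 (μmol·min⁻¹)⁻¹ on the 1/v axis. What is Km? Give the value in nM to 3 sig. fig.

y-intercept = 1/Vmax ⇒ Vmax = 101 μmol·min⁻¹; slope = Km/Vmax ⇒ Km = slope × Vmax.
Km = 0.0136 × 101 = 1.37 nM.

1.37 nM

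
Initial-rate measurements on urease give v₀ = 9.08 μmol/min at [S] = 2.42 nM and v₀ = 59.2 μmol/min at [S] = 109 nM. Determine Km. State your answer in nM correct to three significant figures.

In reciprocal form, 1/v = (Km/Vmax)·(1/[S]) + 1/Vmax. The two points give (1/[S], 1/v) = (0.4132, 0.1101) and (0.009174, 0.01689).
Slope = (0.1101 − 0.01689)/(0.4132 − 0.009174) = 0.2308; intercept = 0.1101 − 0.2308×0.4132 = 0.01477.
Vmax = 1/intercept = 67.7 μmol/min; Km = slope × Vmax = 0.2308 × 67.7 = 15.6 nM.

15.6 nM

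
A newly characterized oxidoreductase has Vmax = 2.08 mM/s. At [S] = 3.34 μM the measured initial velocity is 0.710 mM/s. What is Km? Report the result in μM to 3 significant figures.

v/Vmax = 0.710/2.08 = 0.3413 = [S]/(Km+[S]).
So Km + [S] = [S]/0.3413 = 9.785 μM, giving Km = 9.785 − 3.34 = 6.44 μM.

6.44 μM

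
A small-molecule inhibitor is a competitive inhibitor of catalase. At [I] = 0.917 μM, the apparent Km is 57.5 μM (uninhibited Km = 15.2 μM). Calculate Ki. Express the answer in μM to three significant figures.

Competitive: Km,app = α·Km with α = 1 + [I]/Ki.
α = Km,app/Km = 57.5/15.2 = 3.783.
Since α = 1 + [I]/Ki, [I]/Ki = 3.783 − 1 = 2.783 and Ki = 0.917/2.783 = 0.330 μM.

0.330 μM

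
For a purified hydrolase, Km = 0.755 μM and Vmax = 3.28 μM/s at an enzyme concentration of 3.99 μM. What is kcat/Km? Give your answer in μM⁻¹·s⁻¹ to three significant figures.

kcat = Vmax/[E]total = 3.28/3.99 = 0.822 s⁻¹.
kcat/Km = 0.822/0.755 = 1.09 μM⁻¹·s⁻¹.

1.09 μM⁻¹·s⁻¹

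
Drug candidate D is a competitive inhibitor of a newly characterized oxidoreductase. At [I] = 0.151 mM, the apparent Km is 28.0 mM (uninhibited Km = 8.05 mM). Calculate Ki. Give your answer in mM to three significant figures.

Competitive: Km,app = α·Km with α = 1 + [I]/Ki.
α = Km,app/Km = 28.0/8.05 = 3.478.
Since α = 1 + [I]/Ki, [I]/Ki = 3.478 − 1 = 2.478 and Ki = 0.151/2.478 = 0.0609 mM.

0.0609 mM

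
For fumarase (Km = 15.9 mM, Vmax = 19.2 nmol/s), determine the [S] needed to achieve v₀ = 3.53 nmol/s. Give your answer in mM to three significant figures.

The required fractional saturation is v/Vmax = 3.53/19.2 = 0.1839.
Then [S]/(Km+[S]) = 0.1839 ⇒ [S] = 15.9 × 0.1839/(1 − 0.1839) = 3.58 mM.

3.58 mM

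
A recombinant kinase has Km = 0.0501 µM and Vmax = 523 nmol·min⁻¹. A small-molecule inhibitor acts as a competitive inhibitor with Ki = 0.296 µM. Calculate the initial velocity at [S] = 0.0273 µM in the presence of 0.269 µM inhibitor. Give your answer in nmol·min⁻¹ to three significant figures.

α = 1 + [I]/Ki = 1 + 0.269/0.296 = 1.909.
For a competitive inhibitor, Vmax is unchanged and the apparent Km becomes α·Km: Km,app = 0.0956 µM, Vmax,app = 523 nmol·min⁻¹.
v = Vmax,app·[S]/(Km,app + [S]) = 523 × 0.0273/(0.0956 + 0.0273) = 116 nmol·min⁻¹.

116 nmol·min⁻¹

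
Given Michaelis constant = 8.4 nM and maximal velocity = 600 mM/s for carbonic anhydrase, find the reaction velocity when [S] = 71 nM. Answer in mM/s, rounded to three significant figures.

v = Vmax·[S]/(Km + [S]) = 600 × 71 / (8.4 + 71)
  = 42600 / 79.40 = 537 mM/s.

537 mM/s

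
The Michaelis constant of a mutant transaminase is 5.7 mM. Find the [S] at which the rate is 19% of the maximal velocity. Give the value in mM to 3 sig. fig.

1.34 mM

v/Vmax = [S]/(Km+[S]) = 0.19, so [S] = Km·0.19/(1 − 0.19) = 5.7 × 0.2346.
[S] = 1.34 mM.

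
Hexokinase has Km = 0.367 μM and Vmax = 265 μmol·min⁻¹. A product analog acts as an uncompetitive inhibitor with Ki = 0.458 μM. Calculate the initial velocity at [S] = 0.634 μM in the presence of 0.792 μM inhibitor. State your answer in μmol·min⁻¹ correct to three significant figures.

80.1 μmol·min⁻¹

α = 1 + [I]/Ki = 1 + 0.792/0.458 = 2.729.
For an uncompetitive inhibitor, both parameters are divided by α, giving Vmax/α and Km/α: Km,app = 0.134 μM, Vmax,app = 97.1 μmol·min⁻¹.
v = Vmax,app·[S]/(Km,app + [S]) = 97.1 × 0.634/(0.134 + 0.634) = 80.1 μmol·min⁻¹.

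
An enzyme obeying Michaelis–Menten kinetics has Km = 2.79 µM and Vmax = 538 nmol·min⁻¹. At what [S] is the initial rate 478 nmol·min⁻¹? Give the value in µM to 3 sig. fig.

22.2 µM

Rearranging v = Vmax[S]/(Km+[S]) gives [S] = Km·v/(Vmax − v).
[S] = 2.79 × 478 / (538 − 478) = 1334/60.00 = 22.2 µM.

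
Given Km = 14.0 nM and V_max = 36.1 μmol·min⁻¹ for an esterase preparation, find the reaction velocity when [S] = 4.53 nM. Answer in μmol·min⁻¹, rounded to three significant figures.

8.83 μmol·min⁻¹

v = Vmax·[S]/(Km + [S]) = 36.1 × 4.53 / (14.0 + 4.53)
  = 163.5 / 18.53 = 8.83 μmol·min⁻¹.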